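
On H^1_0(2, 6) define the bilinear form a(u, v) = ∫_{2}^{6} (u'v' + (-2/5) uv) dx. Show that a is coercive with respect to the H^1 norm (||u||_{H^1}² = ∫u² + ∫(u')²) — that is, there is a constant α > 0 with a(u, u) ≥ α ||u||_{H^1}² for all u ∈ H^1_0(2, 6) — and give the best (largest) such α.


α = (-32/5 + π^2)/(π^2 + 16)

Coercivity of a(·,·) on H^1_0(2, 6) means a(u, u) ≥ α ||u||_{H^1}² for every u ∈ H^1_0.
The interval has length L = 4, and Poincaré/coercivity depend only on L. Here a(u, u) = ∫(u')² + (-2/5)·∫u².
Here c = -2/5 < 0 with |c| < (π/L)² = π^2/16, so coercivity still holds. The condition a(u,u) ≥ α||u||_{H^1}² reads (1−α)∫(u')² ≥ (α−c)∫u². Any admissible α is ≤ 1 (rapidly oscillating u have ∫u²/∫(u')² → 0), and α = 1 would force 0 ≥ (1−c)∫u², impossible since c < 1; so 1−α > 0. By the sharp Poincaré inequality on H^1_0 of an interval of length L, ∫(u')² ≥ (π/L)²∫u² with equality for the first sine mode sin(π(x−x₀)/L) (x₀ the left endpoint), so the inequality holds for all u iff (1−α)(π/L)² ≥ α − c, i.e. α ≤ ((π/L)² + c)/((π/L)² + 1) = (1 + c(L/π)²)/(1 + (L/π)²). (Direct route, valid since c ≤ 0: Poincaré gives c∫u² ≥ c(L/π)²∫(u')², so a(u,u) ≥ (1 + c(L/π)²)∫(u')², while ||u||_{H^1}² ≤ (1 + (L/π)²)∫(u')²; dividing yields the same α.) With (π/L)² = π^2/16 and c = -2/5, the largest admissible constant is α = ((π/L)² + c)/((π/L)² + 1).
Simplifying, α = (-32/5 + π^2)/(π^2 + 16).


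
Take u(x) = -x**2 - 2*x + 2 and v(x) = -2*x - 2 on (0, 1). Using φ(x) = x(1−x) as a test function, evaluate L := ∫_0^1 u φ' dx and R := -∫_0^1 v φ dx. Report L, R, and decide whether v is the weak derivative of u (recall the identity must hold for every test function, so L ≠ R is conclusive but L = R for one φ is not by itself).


LHS = 1/2, RHS = 1/2. Yes, v = u' weakly.

u(x) = -x**2 - 2*x + 2, classical derivative u'(x) = -2*x - 2.
φ(x) = x(1−x), so φ'(x) = 1 - 2*x.
Note φ(0) = φ(1) = 0, so the boundary term u·φ vanishes.
LHS = ∫_0^1 u(x) φ'(x) dx = ∫_0^1 (2*x^3 + 3*x^2 - 6*x + 2) dx. Term by term:
  ∫_0^1 2*x^3 dx = 1/2;  ∫_0^1 3*x^2 dx = 1;  ∫_0^1 -6*x dx = -3;
  ∫_0^1 2 dx = 2.
Sum: 1/2 + 1 − 3 + 2 = 1/2.
So LHS = 1/2.
∫_0^1 v(x) φ(x) dx = ∫_0^1 (2*x^3 - 2*x) dx. Term by term:
  ∫_0^1 2*x^3 dx = 1/2;  ∫_0^1 -2*x dx = -1.
Sum: 1/2 − 1 = -1/2.
So RHS = -∫_0^1 v(x) φ(x) dx = 1/2.
LHS = RHS, so the identity holds for this test φ.
Moreover u is smooth here and v(x) = u'(x) = -2*x - 2 pointwise, so the identity holds for every test function. Hence v is the weak derivative of u.


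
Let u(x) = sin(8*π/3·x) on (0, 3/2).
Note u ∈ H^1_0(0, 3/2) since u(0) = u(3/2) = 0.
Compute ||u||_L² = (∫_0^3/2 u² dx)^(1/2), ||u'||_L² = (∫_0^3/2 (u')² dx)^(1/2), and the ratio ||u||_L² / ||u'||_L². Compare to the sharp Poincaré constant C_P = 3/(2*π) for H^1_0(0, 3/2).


||u||_L² / ||u'||_L² = 3/(8*π) < C_P = 3/(2*π).

u(x) = sin(8*π/3·x), so u'(x) = 8*π*cos(8*π*x/3)/3.
Writing u(x) = A·sin(kπx/L) with A = 1 and k = 4, use ∫_0^L sin²(kπx/L) dx = L/2 and ∫_0^L cos²(kπx/L) dx = L/2.
u² = 1·sin²(8*π/3·x) and (u')² = 64*π^2/9·cos²(8*π/3·x), and each of sin², cos² integrates to L/2 = 3/4 over (0, 3/2).
∫_0^3/2 u² dx = 3/4, so ||u||_L² = sqrt(3)/2.
∫_0^3/2 (u')² dx = 16*π^2/3, so ||u'||_L² = 4*sqrt(3)*π/3.
Ratio ||u||_L² / ||u'||_L² = 3/(8*π).
Sharp Poincaré constant on H^1_0(0, 3/2) is C_P = L/π = 3/(2*π), achieved by sin(2*π/3·x).
This is the k = 4 harmonic; the ratio L/(kπ) is strictly less than C_P = L/π, consistent with the sharp inequality ||u||_L² ≤ C_P ||u'||_L².


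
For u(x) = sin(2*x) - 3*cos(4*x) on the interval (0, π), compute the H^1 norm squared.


||u||_{H^1(0,π)}^2 = 79*π

u'(x) = 12*sin(4*x) + 2*cos(2*x).
Expand u² and (u')² and integrate term by term on (0, π), using: for integers n ≥ 1, ∫_0^π sin²(nx) dx = ∫_0^π cos²(nx) dx = π/2; for n ≠ n', ∫_0^π sin(nx)sin(n'x) dx = ∫_0^π cos(nx)cos(n'x) dx = 0; and by product-to-sum, ∫_0^π sin(nx)cos(n'x) dx = ½∫_0^π [sin((n+n')x) + sin((n−n')x)] dx, which is 0 when n+n' is even and 2n/(n²−n'²) when n+n' is odd (it need not vanish on (0, π)).
  u² squared terms: (-3)²·∫cos(4x)² dx = 9·π/2 = 9*π/2;  (1)²·∫sin(2x)² dx = 1·π/2 = π/2.
  u² cross terms: 2·(-3)·(1)·∫cos(4x)·sin(2x) dx = -6·(0) = 0.
  So ∫_0^π u² dx = 9*π/2 + π/2 + 0 = 5*π.
  (u')² squared terms: (2)²·∫cos(2x)² dx = 4·π/2 = 2*π;  (12)²·∫sin(4x)² dx = 144·π/2 = 72*π.
  (u')² cross terms: 2·(2)·(12)·∫cos(2x)·sin(4x) dx = 48·(0) = 0.
  So ∫_0^π (u')² dx = 2*π + 72*π + 0 = 74*π.
||u||_{H^1}^2 = (5*π) + (74*π) = 79*π.


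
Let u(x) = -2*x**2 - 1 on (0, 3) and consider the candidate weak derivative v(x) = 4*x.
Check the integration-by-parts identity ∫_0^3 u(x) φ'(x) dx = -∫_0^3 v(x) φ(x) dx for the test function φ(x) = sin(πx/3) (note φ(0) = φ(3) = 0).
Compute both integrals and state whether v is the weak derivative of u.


LHS = 36/π, RHS = -36/π. No, v is not the weak derivative of u.

u(x) = -2*x**2 - 1, classical derivative u'(x) = -4*x.
φ(x) = sin(πx/3), so φ'(x) = π*cos(π*x/3)/3.
Note φ(0) = φ(3) = 0, so the boundary term u·φ vanishes.
LHS = ∫_0^3 u(x) φ'(x) dx = ∫_0^3 (-2*π*x^2*cos(π*x/3)/3 - π*cos(π*x/3)/3) dx. Term by term:
  ∫_0^3 -π*cos(π*x/3)/3 dx = 0;  ∫_0^3 -2*π*x^2*cos(π*x/3)/3 dx = 36/π.
Sum: 0 + 36/π = 36/π.
So LHS = 36/π.
∫_0^3 v(x) φ(x) dx = ∫_0^3 (4*x*sin(π*x/3)) dx. Term by term:
  ∫_0^3 4*x*sin(π*x/3) dx = 36/π.
So RHS = -∫_0^3 v(x) φ(x) dx = -36/π.
LHS − RHS = 72/π ≠ 0, so the identity fails.
(For a valid weak derivative the identity must hold for EVERY test function, in particular this one. The failure shows v is NOT the weak derivative of u.)
Correct weak derivative would be u'(x) = -4*x.


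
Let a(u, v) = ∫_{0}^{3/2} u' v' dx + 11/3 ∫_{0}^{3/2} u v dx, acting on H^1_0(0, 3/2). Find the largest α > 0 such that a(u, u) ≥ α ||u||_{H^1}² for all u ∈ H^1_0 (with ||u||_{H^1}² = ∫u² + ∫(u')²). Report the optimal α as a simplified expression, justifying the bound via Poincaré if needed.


α = 1

Coercivity of a(·,·) on H^1_0(0, 3/2) means a(u, u) ≥ α ||u||_{H^1}² for every u ∈ H^1_0.
The interval has length L = 3/2, and Poincaré/coercivity depend only on L. Here a(u, u) = ∫(u')² + (11/3)·∫u².
Here c = 11/3 ≥ 1, so a(u,u) = ∫(u')² + c∫u² ≥ ∫(u')² + ∫u² = ||u||_{H^1}², i.e. α = 1 works. No larger α is possible: a(u,u) ≥ α||u||_{H^1}² means (1−α)∫(u')² ≥ (α−c)∫u², and for the modes u_n = sin(nπ(x−x₀)/L) (x₀ the left endpoint) one has ∫u_n²/∫(u_n')² = (L/(nπ))² → 0, so a(u_n,u_n)/||u_n||_{H^1}² → 1. Hence the optimal constant is α = 1.
Therefore α = 1.


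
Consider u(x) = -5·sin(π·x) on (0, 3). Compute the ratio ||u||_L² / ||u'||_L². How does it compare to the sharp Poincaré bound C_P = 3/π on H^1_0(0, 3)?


||u||_L² / ||u'||_L² = 1/π < C_P = 3/π.

u(x) = -5·sin(π·x), so u'(x) = -5*π*cos(π*x).
Writing u(x) = A·sin(kπx/L) with A = -5 and k = 3, use ∫_0^L sin²(kπx/L) dx = L/2 and ∫_0^L cos²(kπx/L) dx = L/2.
u² = 25·sin²(π·x) and (u')² = 25*π^2·cos²(π·x), and each of sin², cos² integrates to L/2 = 3/2 over (0, 3).
∫_0^3 u² dx = 75/2, so ||u||_L² = 5*sqrt(6)/2.
∫_0^3 (u')² dx = 75*π^2/2, so ||u'||_L² = 5*sqrt(6)*π/2.
Ratio ||u||_L² / ||u'||_L² = 1/π.
Sharp Poincaré constant on H^1_0(0, 3) is C_P = L/π = 3/π, achieved by sin(π/3·x).
This is the k = 3 harmonic; the ratio L/(kπ) is strictly less than C_P = L/π, consistent with the sharp inequality ||u||_L² ≤ C_P ||u'||_L².


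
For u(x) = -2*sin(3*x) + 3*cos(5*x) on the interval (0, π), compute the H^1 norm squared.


||u||_{H^1(0,π)}^2 = 137*π

u'(x) = -15*sin(5*x) - 6*cos(3*x).
Expand u² and (u')² and integrate term by term on (0, π), using: for integers n ≥ 1, ∫_0^π sin²(nx) dx = ∫_0^π cos²(nx) dx = π/2; for n ≠ n', ∫_0^π sin(nx)sin(n'x) dx = ∫_0^π cos(nx)cos(n'x) dx = 0; and by product-to-sum, ∫_0^π sin(nx)cos(n'x) dx = ½∫_0^π [sin((n+n')x) + sin((n−n')x)] dx, which is 0 when n+n' is even and 2n/(n²−n'²) when n+n' is odd (it need not vanish on (0, π)).
  u² squared terms: (-2)²·∫sin(3x)² dx = 4·π/2 = 2*π;  (3)²·∫cos(5x)² dx = 9·π/2 = 9*π/2.
  u² cross terms: 2·(-2)·(3)·∫sin(3x)·cos(5x) dx = -12·(0) = 0.
  So ∫_0^π u² dx = 2*π + 9*π/2 + 0 = 13*π/2.
  (u')² squared terms: (-15)²·∫sin(5x)² dx = 225·π/2 = 225*π/2;  (-6)²·∫cos(3x)² dx = 36·π/2 = 18*π.
  (u')² cross terms: 2·(-15)·(-6)·∫sin(5x)·cos(3x) dx = 180·(0) = 0.
  So ∫_0^π (u')² dx = 225*π/2 + 18*π + 0 = 261*π/2.
||u||_{H^1}^2 = (13*π/2) + (261*π/2) = 137*π.


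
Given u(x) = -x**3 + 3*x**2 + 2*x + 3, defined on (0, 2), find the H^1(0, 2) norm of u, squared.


||u||_{H^1}^2 = 15178/105

The H^1 norm (squared) on an interval (0, L) is
  ||u||_{H^1}^2 = ∫_0^L u(x)^2 dx + ∫_0^L u'(x)^2 dx.
Compute u'(x) = -3*x**2 + 6*x + 2.
Then u(x)^2 = x**6 - 6*x**5 + 5*x**4 + 6*x**3 + 22*x**2 + 12*x + 9 and u'(x)^2 = 9*x**4 - 36*x**3 + 24*x**2 + 24*x + 4.
Integrate each monomial from 0 to 2 using ∫_0^2 c·x^n dx = c·2^(n+1)/(n+1):
  ∫_0^2 u(x)^2 dx = ∫_0^2 (x^6 - 6*x^5 + 5*x^4 + 6*x^3 + 22*x^2 + 12*x + 9) dx. Term by term:
    ∫_0^2 x^6 dx = 128/7;  ∫_0^2 -6*x^5 dx = -64;  ∫_0^2 5*x^4 dx = 32;
    ∫_0^2 6*x^3 dx = 24;  ∫_0^2 22*x^2 dx = 176/3;  ∫_0^2 12*x dx = 24;
    ∫_0^2 9 dx = 18.
  Sum: 128/7 − 64 + 32 + 24 + 176/3 + 24 + 18 = 2330/21.
  ∫_0^2 u'(x)^2 dx = ∫_0^2 (9*x^4 - 36*x^3 + 24*x^2 + 24*x + 4) dx. Term by term:
    ∫_0^2 9*x^4 dx = 288/5;  ∫_0^2 -36*x^3 dx = -144;  ∫_0^2 24*x^2 dx = 64;
    ∫_0^2 24*x dx = 48;  ∫_0^2 4 dx = 8.
  Sum: 288/5 − 144 + 64 + 48 + 8 = 168/5.
Adding: ||u||_{H^1}^2 = 2330/21 + 168/5 = 15178/105.


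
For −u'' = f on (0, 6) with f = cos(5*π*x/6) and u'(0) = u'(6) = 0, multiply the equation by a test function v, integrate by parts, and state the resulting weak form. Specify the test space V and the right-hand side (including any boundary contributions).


V = H^1(0, 6) (no boundary constraint on v; u is determined up to an additive constant); weak form: ∫_0^6 u'v' dx = ∫_0^6 (cos(5*π*x/6)) v dx for all v ∈ V.

Multiply both sides by a test function v and integrate from 0 to 6:
  ∫_0^6 −u''(x) v(x) dx = ∫_0^6 f(x) v(x) dx.
Integrate the LHS by parts once:
  ∫_0^6 −u'' v dx = −[u'(x) v(x)]_0^6 + ∫_0^6 u'(x) v'(x) dx.
Thus ∫_0^6 u'(x) v'(x) dx = ∫_0^6 f(x) v(x) dx + [u'(x) v(x)]_0^6.
Choose V so that boundary terms are either known or forced to vanish.
u has homogeneous Neumann: u'(0) = u'(6) = 0. So [u' v]_0^6 = 0·v(6) − 0·v(0) = 0 for any v; take V = H^1(0, 6).
Weak formulation: find u (satisfying any essential BC) such that ∫_0^6 u'(x) v'(x) dx = ∫_0^6 f v dx for all v ∈ V (homogeneous Neumann, so boundary terms vanish).
Substituting f(x) = cos(5*π*x/6), the right-hand side is ∫_0^6 (cos(5*π*x/6)) v dx.
Compatibility check (pure Neumann): taking v ≡ 1 ∈ V gives 0 = ∫_0^6 f dx + (0) − (0), i.e. ∫_0^6 f dx must equal u'(0) − u'(6) = 0. Indeed ∫_0^6 (cos(5*π*x/6)) dx = 0, so the data are compatible. The solution is then unique only up to an additive constant (fix it e.g. by requiring ∫_0^6 u dx = 0).


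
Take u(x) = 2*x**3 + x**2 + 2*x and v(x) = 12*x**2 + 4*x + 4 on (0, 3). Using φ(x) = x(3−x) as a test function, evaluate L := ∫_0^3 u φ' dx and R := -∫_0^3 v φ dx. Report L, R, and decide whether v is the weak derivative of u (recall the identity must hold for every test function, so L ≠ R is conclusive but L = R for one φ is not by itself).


LHS = -477/5, RHS = -954/5. No, v is not the weak derivative of u.

u(x) = 2*x**3 + x**2 + 2*x, classical derivative u'(x) = 6*x**2 + 2*x + 2.
φ(x) = x(3−x), so φ'(x) = 3 - 2*x.
Note φ(0) = φ(3) = 0, so the boundary term u·φ vanishes.
LHS = ∫_0^3 u(x) φ'(x) dx = ∫_0^3 (-4*x^4 + 4*x^3 - x^2 + 6*x) dx. Term by term:
  ∫_0^3 -4*x^4 dx = -972/5;  ∫_0^3 4*x^3 dx = 81;  ∫_0^3 -x^2 dx = -9;
  ∫_0^3 6*x dx = 27.
Sum: -972/5 + 81 − 9 + 27 = -477/5.
So LHS = -477/5.
∫_0^3 v(x) φ(x) dx = ∫_0^3 (-12*x^4 + 32*x^3 + 8*x^2 + 12*x) dx. Term by term:
  ∫_0^3 -12*x^4 dx = -2916/5;  ∫_0^3 32*x^3 dx = 648;  ∫_0^3 8*x^2 dx = 72;
  ∫_0^3 12*x dx = 54.
Sum: -2916/5 + 648 + 72 + 54 = 954/5.
So RHS = -∫_0^3 v(x) φ(x) dx = -954/5.
LHS − RHS = 477/5 ≠ 0, so the identity fails.
(For a valid weak derivative the identity must hold for EVERY test function, in particular this one. The failure shows v is NOT the weak derivative of u.)
Correct weak derivative would be u'(x) = 6*x**2 + 2*x + 2.


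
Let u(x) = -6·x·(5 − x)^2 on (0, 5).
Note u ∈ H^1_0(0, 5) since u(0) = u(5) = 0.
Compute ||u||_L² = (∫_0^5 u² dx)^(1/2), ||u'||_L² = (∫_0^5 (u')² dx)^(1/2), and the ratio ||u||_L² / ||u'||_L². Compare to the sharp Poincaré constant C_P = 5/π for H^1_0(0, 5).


||u||_L² / ||u'||_L² = 5*sqrt(14)/14 < C_P = 5/π.

u(x) = -6·x·(5 − x)^2, so u'(x) = 6*(5 - 3*x)*(x - 5).
u(x) = -6·x·(5 − x)^2 vanishes at x = 0 and x = 5, so u ∈ H^1_0(0, 5). Differentiate via the product rule and integrate the resulting polynomials term by term.
  ∫_0^5 u² dx = ∫_0^5 (36*x^6 - 720*x^5 + 5400*x^4 - 18000*x^3 + 22500*x^2) dx. Term by term:
    ∫_0^5 36*x^6 dx = 2812500/7;  ∫_0^5 -720*x^5 dx = -1875000;  ∫_0^5 5400*x^4 dx = 3375000;
    ∫_0^5 -18000*x^3 dx = -2812500;  ∫_0^5 22500*x^2 dx = 937500.
  Sum: 2812500/7 − 1875000 + 3375000 − 2812500 + 937500 = 187500/7.
  ∫_0^5 (u')² dx = ∫_0^5 (324*x^4 - 4320*x^3 + 19800*x^2 - 36000*x + 22500) dx. Term by term:
    ∫_0^5 324*x^4 dx = 202500;  ∫_0^5 -4320*x^3 dx = -675000;  ∫_0^5 19800*x^2 dx = 825000;
    ∫_0^5 -36000*x dx = -450000;  ∫_0^5 22500 dx = 112500.
  Sum: 202500 − 675000 + 825000 − 450000 + 112500 = 15000.
∫_0^5 u² dx = 187500/7, so ||u||_L² = 250*sqrt(21)/7.
∫_0^5 (u')² dx = 15000, so ||u'||_L² = 50*sqrt(6).
Ratio ||u||_L² / ||u'||_L² = 5*sqrt(14)/14.
Sharp Poincaré constant on H^1_0(0, 5) is C_P = L/π = 5/π, achieved by sin(π/5·x).
A polynomial bump cannot attain the sharp Poincaré constant (only the first sine eigenfunction does), so the ratio is strictly less than C_P, consistent with ||u||_L² ≤ C_P ||u'||_L².


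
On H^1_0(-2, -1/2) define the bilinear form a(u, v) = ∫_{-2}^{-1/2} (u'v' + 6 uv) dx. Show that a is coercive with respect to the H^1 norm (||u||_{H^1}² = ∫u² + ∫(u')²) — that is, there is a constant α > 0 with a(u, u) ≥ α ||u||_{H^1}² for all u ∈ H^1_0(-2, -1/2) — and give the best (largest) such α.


α = 1

Coercivity of a(·,·) on H^1_0(-2, -1/2) means a(u, u) ≥ α ||u||_{H^1}² for every u ∈ H^1_0.
The interval has length L = 3/2, and Poincaré/coercivity depend only on L. Here a(u, u) = ∫(u')² + (6)·∫u².
Here c = 6 ≥ 1, so a(u,u) = ∫(u')² + c∫u² ≥ ∫(u')² + ∫u² = ||u||_{H^1}², i.e. α = 1 works. No larger α is possible: a(u,u) ≥ α||u||_{H^1}² means (1−α)∫(u')² ≥ (α−c)∫u², and for the modes u_n = sin(nπ(x−x₀)/L) (x₀ the left endpoint) one has ∫u_n²/∫(u_n')² = (L/(nπ))² → 0, so a(u_n,u_n)/||u_n||_{H^1}² → 1. Hence the optimal constant is α = 1.
Therefore α = 1.


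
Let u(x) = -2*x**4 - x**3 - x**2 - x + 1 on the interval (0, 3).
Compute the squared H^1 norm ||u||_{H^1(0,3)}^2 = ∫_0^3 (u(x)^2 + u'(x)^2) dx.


||u||_{H^1}^2 = 598557/14

The H^1 norm (squared) on an interval (0, L) is
  ||u||_{H^1}^2 = ∫_0^L u(x)^2 dx + ∫_0^L u'(x)^2 dx.
Compute u'(x) = -8*x**3 - 3*x**2 - 2*x - 1.
Then u(x)^2 = 4*x**8 + 4*x**7 + 5*x**6 + 6*x**5 - x**4 - x**2 - 2*x + 1 and u'(x)^2 = 64*x**6 + 48*x**5 + 41*x**4 + 28*x**3 + 10*x**2 + 4*x + 1.
Integrate each monomial from 0 to 3 using ∫_0^3 c·x^n dx = c·3^(n+1)/(n+1):
  ∫_0^3 u(x)^2 dx = ∫_0^3 (4*x^8 + 4*x^7 + 5*x^6 + 6*x^5 - x^4 - x^2 - 2*x + 1) dx. Term by term:
    ∫_0^3 4*x^8 dx = 8748;  ∫_0^3 4*x^7 dx = 6561/2;  ∫_0^3 5*x^6 dx = 10935/7;
    ∫_0^3 6*x^5 dx = 729;  ∫_0^3 -x^4 dx = -243/5;  ∫_0^3 -x^2 dx = -9;
    ∫_0^3 -2*x dx = -9;  ∫_0^3 1 dx = 3.
  Sum: 8748 + 6561/2 + 10935/7 + 729 − 243/5 − 9 − 9 + 3 = 997923/70.
  ∫_0^3 u'(x)^2 dx = ∫_0^3 (64*x^6 + 48*x^5 + 41*x^4 + 28*x^3 + 10*x^2 + 4*x + 1) dx. Term by term:
    ∫_0^3 64*x^6 dx = 139968/7;  ∫_0^3 48*x^5 dx = 5832;  ∫_0^3 41*x^4 dx = 9963/5;
    ∫_0^3 28*x^3 dx = 567;  ∫_0^3 10*x^2 dx = 90;  ∫_0^3 4*x dx = 18;
    ∫_0^3 1 dx = 3.
  Sum: 139968/7 + 5832 + 9963/5 + 567 + 90 + 18 + 3 = 997431/35.
Adding: ||u||_{H^1}^2 = 997923/70 + 997431/35 = 598557/14.


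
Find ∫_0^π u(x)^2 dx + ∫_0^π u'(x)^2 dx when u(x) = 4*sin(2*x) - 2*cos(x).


||u||_{H^1(0,π)}^2 = -128/3 + 44*π

u'(x) = 2*sin(x) + 8*cos(2*x).
Expand u² and (u')² and integrate term by term on (0, π), using: for integers n ≥ 1, ∫_0^π sin²(nx) dx = ∫_0^π cos²(nx) dx = π/2; for n ≠ n', ∫_0^π sin(nx)sin(n'x) dx = ∫_0^π cos(nx)cos(n'x) dx = 0; and by product-to-sum, ∫_0^π sin(nx)cos(n'x) dx = ½∫_0^π [sin((n+n')x) + sin((n−n')x)] dx, which is 0 when n+n' is even and 2n/(n²−n'²) when n+n' is odd (it need not vanish on (0, π)).
  u² squared terms: (-2)²·∫cos(x)² dx = 4·π/2 = 2*π;  (4)²·∫sin(2x)² dx = 16·π/2 = 8*π.
  u² cross terms: 2·(-2)·(4)·∫cos(x)·sin(2x) dx = -16·(4/3) = -64/3.
  So ∫_0^π u² dx = 2*π + 8*π − 64/3 = -64/3 + 10*π.
  (u')² squared terms: (2)²·∫sin(x)² dx = 4·π/2 = 2*π;  (8)²·∫cos(2x)² dx = 64·π/2 = 32*π.
  (u')² cross terms: 2·(2)·(8)·∫sin(x)·cos(2x) dx = 32·(-2/3) = -64/3.
  So ∫_0^π (u')² dx = 2*π + 32*π − 64/3 = -64/3 + 34*π.
||u||_{H^1}^2 = (-64/3 + 10*π) + (-64/3 + 34*π) = -128/3 + 44*π.


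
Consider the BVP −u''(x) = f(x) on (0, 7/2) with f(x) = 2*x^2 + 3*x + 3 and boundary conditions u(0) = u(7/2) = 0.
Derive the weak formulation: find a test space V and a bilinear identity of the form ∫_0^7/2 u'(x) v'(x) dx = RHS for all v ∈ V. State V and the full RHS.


V = H^1_0(0, 7/2) (so v(0) = v(7/2) = 0); weak form: ∫_0^7/2 u'v' dx = ∫_0^7/2 (2*x^2 + 3*x + 3) v dx for all v ∈ V.

Multiply both sides by a test function v and integrate from 0 to 7/2:
  ∫_0^7/2 −u''(x) v(x) dx = ∫_0^7/2 f(x) v(x) dx.
Integrate the LHS by parts once:
  ∫_0^7/2 −u'' v dx = −[u'(x) v(x)]_0^7/2 + ∫_0^7/2 u'(x) v'(x) dx.
Thus ∫_0^7/2 u'(x) v'(x) dx = ∫_0^7/2 f(x) v(x) dx + [u'(x) v(x)]_0^7/2.
Choose V so that boundary terms are either known or forced to vanish.
u is Dirichlet: u(0) = u(7/2) = 0. Let V = H^1_0(0, 7/2); then v(0) = v(7/2) = 0, and [u' v]_0^7/2 = 0.
Weak formulation: find u (satisfying any essential BC) such that ∫_0^7/2 u'(x) v'(x) dx = ∫_0^7/2 f v dx for all v ∈ V.
Substituting f(x) = 2*x^2 + 3*x + 3, the right-hand side is ∫_0^7/2 (2*x^2 + 3*x + 3) v dx.


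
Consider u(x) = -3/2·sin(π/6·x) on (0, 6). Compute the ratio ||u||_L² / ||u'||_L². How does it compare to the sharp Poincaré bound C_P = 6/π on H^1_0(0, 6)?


||u||_L² / ||u'||_L² = 6/π = C_P.

u(x) = -3/2·sin(π/6·x), so u'(x) = -π*cos(π*x/6)/4.
Writing u(x) = A·sin(kπx/L) with A = -3/2 and k = 1, use ∫_0^L sin²(kπx/L) dx = L/2 and ∫_0^L cos²(kπx/L) dx = L/2.
u² = 9/4·sin²(π/6·x) and (u')² = π^2/16·cos²(π/6·x), and each of sin², cos² integrates to L/2 = 3 over (0, 6).
∫_0^6 u² dx = 27/4, so ||u||_L² = 3*sqrt(3)/2.
∫_0^6 (u')² dx = 3*π^2/16, so ||u'||_L² = sqrt(3)*π/4.
Ratio ||u||_L² / ||u'||_L² = 6/π.
Sharp Poincaré constant on H^1_0(0, 6) is C_P = L/π = 6/π, achieved by sin(π/6·x).
This is the k = 1 eigenfunction (up to amplitude), so the ratio equals the sharp Poincaré constant exactly.


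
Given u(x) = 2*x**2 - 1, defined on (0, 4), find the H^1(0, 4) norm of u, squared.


||u||_{H^1}^2 = 5396/5

The H^1 norm (squared) on an interval (0, L) is
  ||u||_{H^1}^2 = ∫_0^L u(x)^2 dx + ∫_0^L u'(x)^2 dx.
Compute u'(x) = 4*x.
Then u(x)^2 = 4*x**4 - 4*x**2 + 1 and u'(x)^2 = 16*x**2.
Integrate each monomial from 0 to 4 using ∫_0^4 c·x^n dx = c·4^(n+1)/(n+1):
  ∫_0^4 u(x)^2 dx = ∫_0^4 (4*x^4 - 4*x^2 + 1) dx. Term by term:
    ∫_0^4 4*x^4 dx = 4096/5;  ∫_0^4 -4*x^2 dx = -256/3;  ∫_0^4 1 dx = 4.
  Sum: 4096/5 − 256/3 + 4 = 11068/15.
  ∫_0^4 u'(x)^2 dx = ∫_0^4 (16*x^2) dx. Term by term:
    ∫_0^4 16*x^2 dx = 1024/3.
Adding: ||u||_{H^1}^2 = 11068/15 + 1024/3 = 5396/5.


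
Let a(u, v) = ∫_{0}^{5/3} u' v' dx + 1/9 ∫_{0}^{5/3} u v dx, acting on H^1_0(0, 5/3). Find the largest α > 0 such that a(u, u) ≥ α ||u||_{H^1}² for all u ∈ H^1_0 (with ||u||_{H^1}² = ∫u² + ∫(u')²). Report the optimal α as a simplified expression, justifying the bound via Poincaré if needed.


α = (25 + 81*π^2)/(9*(25 + 9*π^2))

Coercivity of a(·,·) on H^1_0(0, 5/3) means a(u, u) ≥ α ||u||_{H^1}² for every u ∈ H^1_0.
The interval has length L = 5/3, and Poincaré/coercivity depend only on L. Here a(u, u) = ∫(u')² + (1/9)·∫u².
Here 0 < c = 1/9 < 1. The condition a(u,u) ≥ α||u||_{H^1}² reads (1−α)∫(u')² ≥ (α−c)∫u². Any admissible α is ≤ 1 (rapidly oscillating u have ∫u²/∫(u')² → 0), and α = 1 would force 0 ≥ (1−c)∫u², impossible since c < 1; so 1−α > 0. By the sharp Poincaré inequality on H^1_0 of an interval of length L, ∫(u')² ≥ (π/L)²∫u² with equality for the first sine mode sin(π(x−x₀)/L) (x₀ the left endpoint), so the inequality holds for all u iff (1−α)(π/L)² ≥ α − c, i.e. α ≤ ((π/L)² + c)/((π/L)² + 1) = (1 + c(L/π)²)/(1 + (L/π)²). With (π/L)² = 9*π^2/25 and c = 1/9, the largest admissible constant is α = ((π/L)² + c)/((π/L)² + 1).
Simplifying, α = (25 + 81*π^2)/(9*(25 + 9*π^2)).


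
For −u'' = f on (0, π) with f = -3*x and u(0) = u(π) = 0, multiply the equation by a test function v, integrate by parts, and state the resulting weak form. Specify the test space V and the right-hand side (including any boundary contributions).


V = H^1_0(0, π) (so v(0) = v(π) = 0); weak form: ∫_0^π u'v' dx = ∫_0^π (-3*x) v dx for all v ∈ V.

Multiply both sides by a test function v and integrate from 0 to π:
  ∫_0^π −u''(x) v(x) dx = ∫_0^π f(x) v(x) dx.
Integrate the LHS by parts once:
  ∫_0^π −u'' v dx = −[u'(x) v(x)]_0^π + ∫_0^π u'(x) v'(x) dx.
Thus ∫_0^π u'(x) v'(x) dx = ∫_0^π f(x) v(x) dx + [u'(x) v(x)]_0^π.
Choose V so that boundary terms are either known or forced to vanish.
u is Dirichlet: u(0) = u(π) = 0. Let V = H^1_0(0, π); then v(0) = v(π) = 0, and [u' v]_0^π = 0.
Weak formulation: find u (satisfying any essential BC) such that ∫_0^π u'(x) v'(x) dx = ∫_0^π f v dx for all v ∈ V.
Substituting f(x) = -3*x, the right-hand side is ∫_0^π (-3*x) v dx.


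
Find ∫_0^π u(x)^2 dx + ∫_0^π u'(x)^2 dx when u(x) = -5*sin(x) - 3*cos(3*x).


||u||_{H^1(0,π)}^2 = 70*π

u'(x) = 9*sin(3*x) - 5*cos(x).
Expand u² and (u')² and integrate term by term on (0, π), using: for integers n ≥ 1, ∫_0^π sin²(nx) dx = ∫_0^π cos²(nx) dx = π/2; for n ≠ n', ∫_0^π sin(nx)sin(n'x) dx = ∫_0^π cos(nx)cos(n'x) dx = 0; and by product-to-sum, ∫_0^π sin(nx)cos(n'x) dx = ½∫_0^π [sin((n+n')x) + sin((n−n')x)] dx, which is 0 when n+n' is even and 2n/(n²−n'²) when n+n' is odd (it need not vanish on (0, π)).
  u² squared terms: (-5)²·∫sin(x)² dx = 25·π/2 = 25*π/2;  (-3)²·∫cos(3x)² dx = 9·π/2 = 9*π/2.
  u² cross terms: 2·(-5)·(-3)·∫sin(x)·cos(3x) dx = 30·(0) = 0.
  So ∫_0^π u² dx = 25*π/2 + 9*π/2 + 0 = 17*π.
  (u')² squared terms: (-5)²·∫cos(x)² dx = 25·π/2 = 25*π/2;  (9)²·∫sin(3x)² dx = 81·π/2 = 81*π/2.
  (u')² cross terms: 2·(-5)·(9)·∫cos(x)·sin(3x) dx = -90·(0) = 0.
  So ∫_0^π (u')² dx = 25*π/2 + 81*π/2 + 0 = 53*π.
||u||_{H^1}^2 = (17*π) + (53*π) = 70*π.


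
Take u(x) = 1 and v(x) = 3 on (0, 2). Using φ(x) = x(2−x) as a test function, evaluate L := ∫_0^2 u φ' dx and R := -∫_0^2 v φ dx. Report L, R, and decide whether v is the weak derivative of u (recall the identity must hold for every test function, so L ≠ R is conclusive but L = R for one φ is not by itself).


LHS = 0, RHS = -4. No, v is not the weak derivative of u.

u(x) = 1, classical derivative u'(x) = 0.
φ(x) = x(2−x), so φ'(x) = 2 - 2*x.
Note φ(0) = φ(2) = 0, so the boundary term u·φ vanishes.
LHS = ∫_0^2 u(x) φ'(x) dx = ∫_0^2 (2 - 2*x) dx. Term by term:
  ∫_0^2 -2*x dx = -4;  ∫_0^2 2 dx = 4.
Sum: -4 + 4 = 0.
So LHS = 0.
∫_0^2 v(x) φ(x) dx = ∫_0^2 (-3*x^2 + 6*x) dx. Term by term:
  ∫_0^2 -3*x^2 dx = -8;  ∫_0^2 6*x dx = 12.
Sum: -8 + 12 = 4.
So RHS = -∫_0^2 v(x) φ(x) dx = -4.
LHS − RHS = 4 ≠ 0, so the identity fails.
(For a valid weak derivative the identity must hold for EVERY test function, in particular this one. The failure shows v is NOT the weak derivative of u.)
Correct weak derivative would be u'(x) = 0.


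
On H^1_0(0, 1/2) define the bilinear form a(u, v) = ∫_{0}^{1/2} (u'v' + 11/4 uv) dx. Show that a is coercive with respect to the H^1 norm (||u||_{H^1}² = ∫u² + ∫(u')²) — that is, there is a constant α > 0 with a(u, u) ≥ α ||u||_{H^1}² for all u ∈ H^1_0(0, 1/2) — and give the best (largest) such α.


α = 1

Coercivity of a(·,·) on H^1_0(0, 1/2) means a(u, u) ≥ α ||u||_{H^1}² for every u ∈ H^1_0.
The interval has length L = 1/2, and Poincaré/coercivity depend only on L. Here a(u, u) = ∫(u')² + (11/4)·∫u².
Here c = 11/4 ≥ 1, so a(u,u) = ∫(u')² + c∫u² ≥ ∫(u')² + ∫u² = ||u||_{H^1}², i.e. α = 1 works. No larger α is possible: a(u,u) ≥ α||u||_{H^1}² means (1−α)∫(u')² ≥ (α−c)∫u², and for the modes u_n = sin(nπ(x−x₀)/L) (x₀ the left endpoint) one has ∫u_n²/∫(u_n')² = (L/(nπ))² → 0, so a(u_n,u_n)/||u_n||_{H^1}² → 1. Hence the optimal constant is α = 1.
Therefore α = 1.


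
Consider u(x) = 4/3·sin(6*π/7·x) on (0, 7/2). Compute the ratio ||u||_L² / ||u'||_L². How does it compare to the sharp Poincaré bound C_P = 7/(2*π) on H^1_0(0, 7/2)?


||u||_L² / ||u'||_L² = 7/(6*π) < C_P = 7/(2*π).

u(x) = 4/3·sin(6*π/7·x), so u'(x) = 8*π*cos(6*π*x/7)/7.
Writing u(x) = A·sin(kπx/L) with A = 4/3 and k = 3, use ∫_0^L sin²(kπx/L) dx = L/2 and ∫_0^L cos²(kπx/L) dx = L/2.
u² = 16/9·sin²(6*π/7·x) and (u')² = 64*π^2/49·cos²(6*π/7·x), and each of sin², cos² integrates to L/2 = 7/4 over (0, 7/2).
∫_0^7/2 u² dx = 28/9, so ||u||_L² = 2*sqrt(7)/3.
∫_0^7/2 (u')² dx = 16*π^2/7, so ||u'||_L² = 4*sqrt(7)*π/7.
Ratio ||u||_L² / ||u'||_L² = 7/(6*π).
Sharp Poincaré constant on H^1_0(0, 7/2) is C_P = L/π = 7/(2*π), achieved by sin(2*π/7·x).
This is the k = 3 harmonic; the ratio L/(kπ) is strictly less than C_P = L/π, consistent with the sharp inequality ||u||_L² ≤ C_P ||u'||_L².


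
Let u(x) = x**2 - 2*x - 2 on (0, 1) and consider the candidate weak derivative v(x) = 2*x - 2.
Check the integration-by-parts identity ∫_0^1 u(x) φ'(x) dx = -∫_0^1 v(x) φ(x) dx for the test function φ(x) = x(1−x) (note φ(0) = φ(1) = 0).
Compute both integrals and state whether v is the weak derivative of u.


LHS = 1/6, RHS = 1/6. Yes, v = u' weakly.

u(x) = x**2 - 2*x - 2, classical derivative u'(x) = 2*x - 2.
φ(x) = x(1−x), so φ'(x) = 1 - 2*x.
Note φ(0) = φ(1) = 0, so the boundary term u·φ vanishes.
LHS = ∫_0^1 u(x) φ'(x) dx = ∫_0^1 (-2*x^3 + 5*x^2 + 2*x - 2) dx. Term by term:
  ∫_0^1 -2*x^3 dx = -1/2;  ∫_0^1 5*x^2 dx = 5/3;  ∫_0^1 2*x dx = 1;
  ∫_0^1 -2 dx = -2.
Sum: -1/2 + 5/3 + 1 − 2 = 1/6.
So LHS = 1/6.
∫_0^1 v(x) φ(x) dx = ∫_0^1 (-2*x^3 + 4*x^2 - 2*x) dx. Term by term:
  ∫_0^1 -2*x^3 dx = -1/2;  ∫_0^1 4*x^2 dx = 4/3;  ∫_0^1 -2*x dx = -1.
Sum: -1/2 + 4/3 − 1 = -1/6.
So RHS = -∫_0^1 v(x) φ(x) dx = 1/6.
LHS = RHS, so the identity holds for this test φ.
Moreover u is smooth here and v(x) = u'(x) = 2*x - 2 pointwise, so the identity holds for every test function. Hence v is the weak derivative of u.


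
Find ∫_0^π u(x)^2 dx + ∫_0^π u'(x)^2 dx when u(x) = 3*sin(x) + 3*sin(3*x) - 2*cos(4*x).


||u||_{H^1(0,π)}^2 = 7072/35 + 88*π

u'(x) = 8*sin(4*x) + 3*cos(x) + 9*cos(3*x).
Expand u² and (u')² and integrate term by term on (0, π), using: for integers n ≥ 1, ∫_0^π sin²(nx) dx = ∫_0^π cos²(nx) dx = π/2; for n ≠ n', ∫_0^π sin(nx)sin(n'x) dx = ∫_0^π cos(nx)cos(n'x) dx = 0; and by product-to-sum, ∫_0^π sin(nx)cos(n'x) dx = ½∫_0^π [sin((n+n')x) + sin((n−n')x)] dx, which is 0 when n+n' is even and 2n/(n²−n'²) when n+n' is odd (it need not vanish on (0, π)).
  u² squared terms: (-2)²·∫cos(4x)² dx = 4·π/2 = 2*π;  (3)²·∫sin(x)² dx = 9·π/2 = 9*π/2;  (3)²·∫sin(3x)² dx = 9·π/2 = 9*π/2.
  u² cross terms: 2·(-2)·(3)·∫cos(4x)·sin(x) dx = -12·(-2/15) = 8/5;  2·(-2)·(3)·∫cos(4x)·sin(3x) dx = -12·(-6/7) = 72/7;  2·(3)·(3)·∫sin(x)·sin(3x) dx = 18·(0) = 0.
  So ∫_0^π u² dx = 2*π + 9*π/2 + 9*π/2 + 8/5 + 72/7 + 0 = 416/35 + 11*π.
  (u')² squared terms: (3)²·∫cos(x)² dx = 9·π/2 = 9*π/2;  (8)²·∫sin(4x)² dx = 64·π/2 = 32*π;  (9)²·∫cos(3x)² dx = 81·π/2 = 81*π/2.
  (u')² cross terms: 2·(3)·(8)·∫cos(x)·sin(4x) dx = 48·(8/15) = 128/5;  2·(3)·(9)·∫cos(x)·cos(3x) dx = 54·(0) = 0;  2·(8)·(9)·∫sin(4x)·cos(3x) dx = 144·(8/7) = 1152/7.
  So ∫_0^π (u')² dx = 9*π/2 + 32*π + 81*π/2 + 128/5 + 0 + 1152/7 = 6656/35 + 77*π.
||u||_{H^1}^2 = (416/35 + 11*π) + (6656/35 + 77*π) = 7072/35 + 88*π.


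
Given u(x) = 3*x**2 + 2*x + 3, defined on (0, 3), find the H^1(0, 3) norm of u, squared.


||u||_{H^1}^2 = 7017/5

The H^1 norm (squared) on an interval (0, L) is
  ||u||_{H^1}^2 = ∫_0^L u(x)^2 dx + ∫_0^L u'(x)^2 dx.
Compute u'(x) = 6*x + 2.
Then u(x)^2 = 9*x**4 + 12*x**3 + 22*x**2 + 12*x + 9 and u'(x)^2 = 36*x**2 + 24*x + 4.
Integrate each monomial from 0 to 3 using ∫_0^3 c·x^n dx = c·3^(n+1)/(n+1):
  ∫_0^3 u(x)^2 dx = ∫_0^3 (9*x^4 + 12*x^3 + 22*x^2 + 12*x + 9) dx. Term by term:
    ∫_0^3 9*x^4 dx = 2187/5;  ∫_0^3 12*x^3 dx = 243;  ∫_0^3 22*x^2 dx = 198;
    ∫_0^3 12*x dx = 54;  ∫_0^3 9 dx = 27.
  Sum: 2187/5 + 243 + 198 + 54 + 27 = 4797/5.
  ∫_0^3 u'(x)^2 dx = ∫_0^3 (36*x^2 + 24*x + 4) dx. Term by term:
    ∫_0^3 36*x^2 dx = 324;  ∫_0^3 24*x dx = 108;  ∫_0^3 4 dx = 12.
  Sum: 324 + 108 + 12 = 444.
Adding: ||u||_{H^1}^2 = 4797/5 + 444 = 7017/5.


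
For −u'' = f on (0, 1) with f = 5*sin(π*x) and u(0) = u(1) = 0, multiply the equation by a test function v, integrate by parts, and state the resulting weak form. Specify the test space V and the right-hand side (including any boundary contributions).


V = H^1_0(0, 1) (so v(0) = v(1) = 0); weak form: ∫_0^1 u'v' dx = ∫_0^1 (5*sin(π*x)) v dx for all v ∈ V.

Multiply both sides by a test function v and integrate from 0 to 1:
  ∫_0^1 −u''(x) v(x) dx = ∫_0^1 f(x) v(x) dx.
Integrate the LHS by parts once:
  ∫_0^1 −u'' v dx = −[u'(x) v(x)]_0^1 + ∫_0^1 u'(x) v'(x) dx.
Thus ∫_0^1 u'(x) v'(x) dx = ∫_0^1 f(x) v(x) dx + [u'(x) v(x)]_0^1.
Choose V so that boundary terms are either known or forced to vanish.
u is Dirichlet: u(0) = u(1) = 0. Let V = H^1_0(0, 1); then v(0) = v(1) = 0, and [u' v]_0^1 = 0.
Weak formulation: find u (satisfying any essential BC) such that ∫_0^1 u'(x) v'(x) dx = ∫_0^1 f v dx for all v ∈ V.
Substituting f(x) = 5*sin(π*x), the right-hand side is ∫_0^1 (5*sin(π*x)) v dx.


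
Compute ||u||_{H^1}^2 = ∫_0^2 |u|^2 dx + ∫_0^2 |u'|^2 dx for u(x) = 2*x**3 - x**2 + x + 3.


||u||_{H^1}^2 = 30472/105

The H^1 norm (squared) on an interval (0, L) is
  ||u||_{H^1}^2 = ∫_0^L u(x)^2 dx + ∫_0^L u'(x)^2 dx.
Compute u'(x) = 6*x**2 - 2*x + 1.
Then u(x)^2 = 4*x**6 - 4*x**5 + 5*x**4 + 10*x**3 - 5*x**2 + 6*x + 9 and u'(x)^2 = 36*x**4 - 24*x**3 + 16*x**2 - 4*x + 1.
Integrate each monomial from 0 to 2 using ∫_0^2 c·x^n dx = c·2^(n+1)/(n+1):
  ∫_0^2 u(x)^2 dx = ∫_0^2 (4*x^6 - 4*x^5 + 5*x^4 + 10*x^3 - 5*x^2 + 6*x + 9) dx. Term by term:
    ∫_0^2 4*x^6 dx = 512/7;  ∫_0^2 -4*x^5 dx = -128/3;  ∫_0^2 5*x^4 dx = 32;
    ∫_0^2 10*x^3 dx = 40;  ∫_0^2 -5*x^2 dx = -40/3;  ∫_0^2 6*x dx = 12;
    ∫_0^2 9 dx = 18.
  Sum: 512/7 − 128/3 + 32 + 40 − 40/3 + 12 + 18 = 834/7.
  ∫_0^2 u'(x)^2 dx = ∫_0^2 (36*x^4 - 24*x^3 + 16*x^2 - 4*x + 1) dx. Term by term:
    ∫_0^2 36*x^4 dx = 1152/5;  ∫_0^2 -24*x^3 dx = -96;  ∫_0^2 16*x^2 dx = 128/3;
    ∫_0^2 -4*x dx = -8;  ∫_0^2 1 dx = 2.
  Sum: 1152/5 − 96 + 128/3 − 8 + 2 = 2566/15.
Adding: ||u||_{H^1}^2 = 834/7 + 2566/15 = 30472/105.


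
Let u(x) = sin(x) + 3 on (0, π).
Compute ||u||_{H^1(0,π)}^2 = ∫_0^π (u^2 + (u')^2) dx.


||u||_{H^1(0,π)}^2 = 12 + 10*π

u'(x) = cos(x).
Expand u² and (u')² and integrate term by term on (0, π), using: for integers n ≥ 1, ∫_0^π sin²(nx) dx = ∫_0^π cos²(nx) dx = π/2; for n ≠ n', ∫_0^π sin(nx)sin(n'x) dx = ∫_0^π cos(nx)cos(n'x) dx = 0; and by product-to-sum, ∫_0^π sin(nx)cos(n'x) dx = ½∫_0^π [sin((n+n')x) + sin((n−n')x)] dx, which is 0 when n+n' is even and 2n/(n²−n'²) when n+n' is odd (it need not vanish on (0, π)). For the constant mode: ∫_0^π 1 dx = π, ∫_0^π cos(nx) dx = 0, ∫_0^π sin(nx) dx = (1−(−1)^n)/n.
  u² squared terms: (3)²·∫1 dx = 9·π = 9*π;  (1)²·∫sin(x)² dx = 1·π/2 = π/2.
  u² cross terms: 2·(3)·(1)·∫1·sin(x) dx = 6·(2) = 12.
  So ∫_0^π u² dx = 9*π + π/2 + 12 = 12 + 19*π/2.
  (u')² squared terms: (1)²·∫cos(x)² dx = 1·π/2 = π/2.
  So ∫_0^π (u')² dx = π/2.
||u||_{H^1}^2 = (12 + 19*π/2) + (π/2) = 12 + 10*π.


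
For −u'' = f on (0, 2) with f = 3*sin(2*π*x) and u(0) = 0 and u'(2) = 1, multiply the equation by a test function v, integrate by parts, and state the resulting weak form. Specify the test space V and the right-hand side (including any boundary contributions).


V = {v ∈ H^1(0, 2) : v(0) = 0} (test functions vanish at x = 0 where u is specified); weak form: ∫_0^2 u'v' dx = ∫_0^2 (3*sin(2*π*x)) v dx + v(2) for all v ∈ V.

Multiply both sides by a test function v and integrate from 0 to 2:
  ∫_0^2 −u''(x) v(x) dx = ∫_0^2 f(x) v(x) dx.
Integrate the LHS by parts once:
  ∫_0^2 −u'' v dx = −[u'(x) v(x)]_0^2 + ∫_0^2 u'(x) v'(x) dx.
Thus ∫_0^2 u'(x) v'(x) dx = ∫_0^2 f(x) v(x) dx + [u'(x) v(x)]_0^2.
Choose V so that boundary terms are either known or forced to vanish.
Mixed BC: u(0) = 0 (Dirichlet) and u'(2) = 1 (Neumann). Define V = {v ∈ H^1(0, 2) : v(0) = 0}. Then [u' v]_0^2 = u'(2)·v(2) − u'(0)·0 = v(2).
Weak formulation: find u (satisfying any essential BC) such that ∫_0^2 u'(x) v'(x) dx = ∫_0^2 f v dx + v(2) for all v ∈ V (Dirichlet at 0 absorbed into V; Neumann datum at x = 2 contributes the boundary term).
Substituting f(x) = 3*sin(2*π*x), the right-hand side is ∫_0^2 (3*sin(2*π*x)) v dx + v(2).


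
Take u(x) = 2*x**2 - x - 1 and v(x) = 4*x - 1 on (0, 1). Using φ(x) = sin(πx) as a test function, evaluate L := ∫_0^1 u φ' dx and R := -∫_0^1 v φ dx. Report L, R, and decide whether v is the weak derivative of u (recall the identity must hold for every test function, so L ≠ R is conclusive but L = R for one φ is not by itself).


LHS = -2/π, RHS = -2/π. Yes, v = u' weakly.

u(x) = 2*x**2 - x - 1, classical derivative u'(x) = 4*x - 1.
φ(x) = sin(πx), so φ'(x) = π*cos(π*x).
Note φ(0) = φ(1) = 0, so the boundary term u·φ vanishes.
LHS = ∫_0^1 u(x) φ'(x) dx = ∫_0^1 (2*π*x^2*cos(π*x) - π*x*cos(π*x) - π*cos(π*x)) dx. Term by term:
  ∫_0^1 -π*cos(π*x) dx = 0;  ∫_0^1 -π*x*cos(π*x) dx = 2/π;  ∫_0^1 2*π*x^2*cos(π*x) dx = -4/π.
Sum: 0 + 2/π − 4/π = -2/π.
So LHS = -2/π.
∫_0^1 v(x) φ(x) dx = ∫_0^1 (4*x*sin(π*x) - sin(π*x)) dx. Term by term:
  ∫_0^1 -sin(π*x) dx = -2/π;  ∫_0^1 4*x*sin(π*x) dx = 4/π.
Sum: -2/π + 4/π = 2/π.
So RHS = -∫_0^1 v(x) φ(x) dx = -2/π.
LHS = RHS, so the identity holds for this test φ.
Moreover u is smooth here and v(x) = u'(x) = 4*x - 1 pointwise, so the identity holds for every test function. Hence v is the weak derivative of u.


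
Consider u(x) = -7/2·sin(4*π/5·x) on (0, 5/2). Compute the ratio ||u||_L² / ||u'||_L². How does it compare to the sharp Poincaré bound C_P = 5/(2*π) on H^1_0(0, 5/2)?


||u||_L² / ||u'||_L² = 5/(4*π) < C_P = 5/(2*π).

u(x) = -7/2·sin(4*π/5·x), so u'(x) = -14*π*cos(4*π*x/5)/5.
Writing u(x) = A·sin(kπx/L) with A = -7/2 and k = 2, use ∫_0^L sin²(kπx/L) dx = L/2 and ∫_0^L cos²(kπx/L) dx = L/2.
u² = 49/4·sin²(4*π/5·x) and (u')² = 196*π^2/25·cos²(4*π/5·x), and each of sin², cos² integrates to L/2 = 5/4 over (0, 5/2).
∫_0^5/2 u² dx = 245/16, so ||u||_L² = 7*sqrt(5)/4.
∫_0^5/2 (u')² dx = 49*π^2/5, so ||u'||_L² = 7*sqrt(5)*π/5.
Ratio ||u||_L² / ||u'||_L² = 5/(4*π).
Sharp Poincaré constant on H^1_0(0, 5/2) is C_P = L/π = 5/(2*π), achieved by sin(2*π/5·x).
This is the k = 2 harmonic; the ratio L/(kπ) is strictly less than C_P = L/π, consistent with the sharp inequality ||u||_L² ≤ C_P ||u'||_L².


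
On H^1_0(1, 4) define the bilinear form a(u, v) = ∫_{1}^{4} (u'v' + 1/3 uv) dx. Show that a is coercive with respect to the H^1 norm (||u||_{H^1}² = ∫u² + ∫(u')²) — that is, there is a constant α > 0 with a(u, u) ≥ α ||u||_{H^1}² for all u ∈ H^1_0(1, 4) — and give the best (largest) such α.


α = (3 + π^2)/(9 + π^2)

Coercivity of a(·,·) on H^1_0(1, 4) means a(u, u) ≥ α ||u||_{H^1}² for every u ∈ H^1_0.
The interval has length L = 3, and Poincaré/coercivity depend only on L. Here a(u, u) = ∫(u')² + (1/3)·∫u².
Here 0 < c = 1/3 < 1. The condition a(u,u) ≥ α||u||_{H^1}² reads (1−α)∫(u')² ≥ (α−c)∫u². Any admissible α is ≤ 1 (rapidly oscillating u have ∫u²/∫(u')² → 0), and α = 1 would force 0 ≥ (1−c)∫u², impossible since c < 1; so 1−α > 0. By the sharp Poincaré inequality on H^1_0 of an interval of length L, ∫(u')² ≥ (π/L)²∫u² with equality for the first sine mode sin(π(x−x₀)/L) (x₀ the left endpoint), so the inequality holds for all u iff (1−α)(π/L)² ≥ α − c, i.e. α ≤ ((π/L)² + c)/((π/L)² + 1) = (1 + c(L/π)²)/(1 + (L/π)²). With (π/L)² = π^2/9 and c = 1/3, the largest admissible constant is α = ((π/L)² + c)/((π/L)² + 1).
Simplifying, α = (3 + π^2)/(9 + π^2).


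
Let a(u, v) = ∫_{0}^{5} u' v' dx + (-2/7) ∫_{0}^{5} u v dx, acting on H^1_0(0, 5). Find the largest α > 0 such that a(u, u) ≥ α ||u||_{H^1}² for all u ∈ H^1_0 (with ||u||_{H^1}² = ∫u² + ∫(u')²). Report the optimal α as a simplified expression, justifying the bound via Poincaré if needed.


α = (-50/7 + π^2)/(π^2 + 25)

Coercivity of a(·,·) on H^1_0(0, 5) means a(u, u) ≥ α ||u||_{H^1}² for every u ∈ H^1_0.
The interval has length L = 5, and Poincaré/coercivity depend only on L. Here a(u, u) = ∫(u')² + (-2/7)·∫u².
Here c = -2/7 < 0 with |c| < (π/L)² = π^2/25, so coercivity still holds. The condition a(u,u) ≥ α||u||_{H^1}² reads (1−α)∫(u')² ≥ (α−c)∫u². Any admissible α is ≤ 1 (rapidly oscillating u have ∫u²/∫(u')² → 0), and α = 1 would force 0 ≥ (1−c)∫u², impossible since c < 1; so 1−α > 0. By the sharp Poincaré inequality on H^1_0 of an interval of length L, ∫(u')² ≥ (π/L)²∫u² with equality for the first sine mode sin(π(x−x₀)/L) (x₀ the left endpoint), so the inequality holds for all u iff (1−α)(π/L)² ≥ α − c, i.e. α ≤ ((π/L)² + c)/((π/L)² + 1) = (1 + c(L/π)²)/(1 + (L/π)²). (Direct route, valid since c ≤ 0: Poincaré gives c∫u² ≥ c(L/π)²∫(u')², so a(u,u) ≥ (1 + c(L/π)²)∫(u')², while ||u||_{H^1}² ≤ (1 + (L/π)²)∫(u')²; dividing yields the same α.) With (π/L)² = π^2/25 and c = -2/7, the largest admissible constant is α = ((π/L)² + c)/((π/L)² + 1).
Simplifying, α = (-50/7 + π^2)/(π^2 + 25).


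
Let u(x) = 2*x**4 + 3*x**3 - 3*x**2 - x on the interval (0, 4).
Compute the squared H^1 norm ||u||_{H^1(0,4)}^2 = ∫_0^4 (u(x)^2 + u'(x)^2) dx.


||u||_{H^1}^2 = 135881036/315

The H^1 norm (squared) on an interval (0, L) is
  ||u||_{H^1}^2 = ∫_0^L u(x)^2 dx + ∫_0^L u'(x)^2 dx.
Compute u'(x) = 8*x**3 + 9*x**2 - 6*x - 1.
Then u(x)^2 = 4*x**8 + 12*x**7 - 3*x**6 - 22*x**5 + 3*x**4 + 6*x**3 + x**2 and u'(x)^2 = 64*x**6 + 144*x**5 - 15*x**4 - 124*x**3 + 18*x**2 + 12*x + 1.
Integrate each monomial from 0 to 4 using ∫_0^4 c·x^n dx = c·4^(n+1)/(n+1):
  ∫_0^4 u(x)^2 dx = ∫_0^4 (4*x^8 + 12*x^7 - 3*x^6 - 22*x^5 + 3*x^4 + 6*x^3 + x^2) dx. Term by term:
    ∫_0^4 4*x^8 dx = 1048576/9;  ∫_0^4 12*x^7 dx = 98304;  ∫_0^4 -3*x^6 dx = -49152/7;
    ∫_0^4 -22*x^5 dx = -45056/3;  ∫_0^4 3*x^4 dx = 3072/5;  ∫_0^4 6*x^3 dx = 384;
    ∫_0^4 x^2 dx = 64/3.
  Sum: 1048576/9 + 98304 − 49152/7 − 45056/3 + 3072/5 + 384 + 64/3 = 61044416/315.
  ∫_0^4 u'(x)^2 dx = ∫_0^4 (64*x^6 + 144*x^5 - 15*x^4 - 124*x^3 + 18*x^2 + 12*x + 1) dx. Term by term:
    ∫_0^4 64*x^6 dx = 1048576/7;  ∫_0^4 144*x^5 dx = 98304;  ∫_0^4 -15*x^4 dx = -3072;
    ∫_0^4 -124*x^3 dx = -7936;  ∫_0^4 18*x^2 dx = 384;  ∫_0^4 12*x dx = 96;
    ∫_0^4 1 dx = 4.
  Sum: 1048576/7 + 98304 − 3072 − 7936 + 384 + 96 + 4 = 1663036/7.
Adding: ||u||_{H^1}^2 = 61044416/315 + 1663036/7 = 135881036/315.
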